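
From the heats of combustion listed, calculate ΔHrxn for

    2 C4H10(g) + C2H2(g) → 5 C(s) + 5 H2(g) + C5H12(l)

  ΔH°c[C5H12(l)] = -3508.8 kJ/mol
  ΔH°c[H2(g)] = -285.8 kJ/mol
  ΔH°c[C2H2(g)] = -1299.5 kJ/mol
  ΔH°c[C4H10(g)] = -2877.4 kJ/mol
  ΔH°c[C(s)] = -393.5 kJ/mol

ΔHrxn = -149.0 kJ/mol

Using ΔH = Σ nΔHc°(reactants) − Σ nΔHc°(products):
= [2·(-2877.4) + 1·(-1299.5)] − [5·(-393.5) + 5·(-285.8) + 1·(-3508.8)]
= -149.0 kJ/mol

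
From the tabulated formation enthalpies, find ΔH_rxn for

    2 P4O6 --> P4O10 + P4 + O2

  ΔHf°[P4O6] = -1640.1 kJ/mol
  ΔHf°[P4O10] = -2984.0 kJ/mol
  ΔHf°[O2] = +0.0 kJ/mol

ΔH_rxn = 296.2 kJ/mol

Products: 1·(-2984.0) + 1·(+0.0) + 1·(+0.0) = -2984.0
Reactants: 2·(-1640.1) = -3280.2
ΔH_rxn = (-2984.0) − (-3280.2) = 296.2 kJ/mol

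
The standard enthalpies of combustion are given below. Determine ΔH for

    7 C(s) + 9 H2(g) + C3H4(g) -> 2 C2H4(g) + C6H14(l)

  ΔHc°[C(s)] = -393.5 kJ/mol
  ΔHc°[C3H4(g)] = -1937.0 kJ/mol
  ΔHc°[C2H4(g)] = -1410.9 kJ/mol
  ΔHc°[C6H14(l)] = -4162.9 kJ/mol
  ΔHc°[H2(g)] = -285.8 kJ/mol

Using ΔH = Σ nΔHc°(reactants) − Σ nΔHc°(products):
= [7·(-393.5) + 9·(-285.8) + 1·(-1937.0)] − [2·(-1410.9) + 1·(-4162.9)]
= -279.0 kJ/mol

ΔH = -279.0 kJ/mol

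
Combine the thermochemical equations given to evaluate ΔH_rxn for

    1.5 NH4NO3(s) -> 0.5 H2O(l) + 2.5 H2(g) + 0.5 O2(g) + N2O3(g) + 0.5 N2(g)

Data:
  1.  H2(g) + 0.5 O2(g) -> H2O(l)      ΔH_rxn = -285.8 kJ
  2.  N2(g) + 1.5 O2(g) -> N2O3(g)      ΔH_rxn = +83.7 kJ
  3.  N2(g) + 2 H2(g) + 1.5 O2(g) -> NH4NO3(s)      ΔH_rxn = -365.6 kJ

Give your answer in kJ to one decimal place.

ΔH_rxn = 489.2 kJ

eq. 1 × 1/2 (scale by 1/2 for the 1/2 H2O(l)): (1/2)·(-285.8) = -142.9 kJ
eq. 2 as written (N2O3(g) already on the product side): +83.7 kJ
eq. 3 reversed and × 3/2 (reverse to put NH4NO3(s) on the reactant side; scale by 3/2 for the 3/2 NH4NO3(s)): (-3/2)·(-365.6) = +548.4 kJ
Since enthalpy is a state function, ΔH_rxn = (-142.9) + (+83.7) + (+548.4) = 489.2 kJ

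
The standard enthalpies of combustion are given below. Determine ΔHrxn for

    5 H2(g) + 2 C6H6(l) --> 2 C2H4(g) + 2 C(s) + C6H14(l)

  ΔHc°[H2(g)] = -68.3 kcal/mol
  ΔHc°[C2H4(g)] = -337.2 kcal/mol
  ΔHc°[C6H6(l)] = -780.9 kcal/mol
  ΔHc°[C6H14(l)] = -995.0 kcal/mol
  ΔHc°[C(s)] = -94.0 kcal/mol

Using ΔH = Σ nΔHc°(reactants) − Σ nΔHc°(products):
= [5·(-68.3) + 2·(-780.9)] − [2·(-337.2) + 2·(-94.0) + 1·(-995.0)]
= -45.9 kcal/mol

ΔHrxn = -45.9 kcal/mol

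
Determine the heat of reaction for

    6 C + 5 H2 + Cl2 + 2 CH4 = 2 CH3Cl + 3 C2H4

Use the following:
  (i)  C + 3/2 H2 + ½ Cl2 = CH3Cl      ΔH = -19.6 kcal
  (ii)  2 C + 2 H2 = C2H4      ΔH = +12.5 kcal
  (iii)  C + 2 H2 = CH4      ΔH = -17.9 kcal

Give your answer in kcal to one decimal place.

ΔH = 34.1 kcal

(i) × 2: (2)·(-19.6) = -39.2 kcal
(ii) × 3: (3)·(+12.5) = +37.5 kcal
(iii) reversed and × 2: (-2)·(-17.9) = +35.8 kcal
Summing the manipulated equations, ΔH = (-39.2) + (+37.5) + (+35.8) = 34.1 kcal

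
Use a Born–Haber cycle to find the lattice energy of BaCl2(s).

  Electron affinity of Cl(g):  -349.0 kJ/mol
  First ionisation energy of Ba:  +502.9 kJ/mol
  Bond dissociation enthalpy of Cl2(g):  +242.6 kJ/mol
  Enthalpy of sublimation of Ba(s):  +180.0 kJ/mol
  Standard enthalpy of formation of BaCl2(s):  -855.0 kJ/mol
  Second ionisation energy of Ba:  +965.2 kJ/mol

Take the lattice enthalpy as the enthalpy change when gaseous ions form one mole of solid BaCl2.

ΔHf° = 1·ΔHsub + 1·(ΣIE) + 1·D(Cl2) + 2·EA + U
-855.0 = 1·(+180.0) + 1·(+1468.1) + 1·(+242.6) + 2·(-349.0) + U
U = -855.0 − (+1192.7) = -2047.7 kJ/mol

U = -2047.7 kJ/mol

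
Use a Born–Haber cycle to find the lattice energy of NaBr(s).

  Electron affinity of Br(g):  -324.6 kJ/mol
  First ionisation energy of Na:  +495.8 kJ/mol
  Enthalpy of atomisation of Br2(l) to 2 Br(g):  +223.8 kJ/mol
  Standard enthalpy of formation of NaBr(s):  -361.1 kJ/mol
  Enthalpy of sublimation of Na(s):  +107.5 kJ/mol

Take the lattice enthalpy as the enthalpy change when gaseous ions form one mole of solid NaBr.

U = -751.7 kJ/mol

ΔHf° = 1·ΔHsub + 1·(ΣIE) + 1/2·D(Br2) + 1·EA + U
-361.1 = 1·(+107.5) + 1·(+495.8) + 1/2·(+223.8) + 1·(-324.6) + U
U = -361.1 − (+390.6) = -751.7 kJ/mol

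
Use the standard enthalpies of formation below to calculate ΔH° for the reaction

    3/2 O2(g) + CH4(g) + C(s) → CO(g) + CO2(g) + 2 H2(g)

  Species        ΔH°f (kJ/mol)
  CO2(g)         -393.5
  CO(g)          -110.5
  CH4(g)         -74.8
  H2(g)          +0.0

ΔH° = -429.2 kJ/mol

ΔH°rxn = Σ nΔHf°(products) − Σ nΔHf°(reactants).
Products: 1·(-110.5) + 1·(-393.5) + 2·(+0.0) = -504.0
Reactants: 3/2·(+0.0) + 1·(-74.8) + 1·(+0.0) = -74.8
ΔH° = (-504.0) − (-74.8) = -429.2 kJ/mol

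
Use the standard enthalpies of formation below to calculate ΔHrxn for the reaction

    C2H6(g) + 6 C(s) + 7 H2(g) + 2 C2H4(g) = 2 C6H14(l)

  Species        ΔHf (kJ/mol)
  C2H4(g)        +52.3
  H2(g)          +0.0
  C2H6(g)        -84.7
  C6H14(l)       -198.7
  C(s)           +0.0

Products: 2·(-198.7) = -397.4
Reactants: 1·(-84.7) + 6·(+0.0) + 7·(+0.0) + 2·(+52.3) = +19.9
ΔHrxn = (-397.4) − (+19.9) = -417.3 kJ/mol

ΔHrxn = -417.3 kJ/mol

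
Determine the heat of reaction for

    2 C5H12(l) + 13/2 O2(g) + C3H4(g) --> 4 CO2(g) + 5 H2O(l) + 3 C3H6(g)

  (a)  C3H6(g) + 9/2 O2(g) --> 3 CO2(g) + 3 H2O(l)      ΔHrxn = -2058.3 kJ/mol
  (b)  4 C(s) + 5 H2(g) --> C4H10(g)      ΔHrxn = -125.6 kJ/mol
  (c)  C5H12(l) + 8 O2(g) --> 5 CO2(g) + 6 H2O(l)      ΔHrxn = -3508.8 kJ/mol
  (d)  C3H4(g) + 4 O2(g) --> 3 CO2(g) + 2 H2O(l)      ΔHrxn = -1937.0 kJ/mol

(a) reversed and × 3 (C3H6(g) must end up as a product; ×3 to match 3 C3H6(g) in the target): (-3)·(-2058.3) = +6174.9 kJ/mol
(b): not needed (C(s) appears nowhere else).
(c) × 2 (scale by 2 for the 2 C5H12(l)): (2)·(-3508.8) = -7017.6 kJ/mol
(d) as written (C3H4(g) already on the reactant side): -1937.0 kJ/mol
ΔHrxn = (-3)·(-2058.3) + (2)·(-3508.8) + (1)·(-1937.0) = -2779.7 kJ/mol

ΔHrxn = -2779.7 kJ/mol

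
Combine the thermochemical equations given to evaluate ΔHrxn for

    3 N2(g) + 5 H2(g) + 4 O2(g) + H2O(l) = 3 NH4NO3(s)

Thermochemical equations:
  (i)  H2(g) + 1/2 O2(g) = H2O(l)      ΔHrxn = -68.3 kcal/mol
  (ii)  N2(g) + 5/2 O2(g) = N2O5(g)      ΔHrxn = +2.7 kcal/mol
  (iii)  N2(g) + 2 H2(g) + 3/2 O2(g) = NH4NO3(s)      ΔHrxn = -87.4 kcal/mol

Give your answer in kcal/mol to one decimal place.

ΔHrxn = -193.9 kcal/mol

(i) reversed: +68.3 kcal/mol
(ii): not needed.
(iii) × 3: (3)·(-87.4) = -262.2 kcal/mol
Since enthalpy is a state function, ΔHrxn = (-1)·(-68.3) + (3)·(-87.4) = -193.9 kcal/mol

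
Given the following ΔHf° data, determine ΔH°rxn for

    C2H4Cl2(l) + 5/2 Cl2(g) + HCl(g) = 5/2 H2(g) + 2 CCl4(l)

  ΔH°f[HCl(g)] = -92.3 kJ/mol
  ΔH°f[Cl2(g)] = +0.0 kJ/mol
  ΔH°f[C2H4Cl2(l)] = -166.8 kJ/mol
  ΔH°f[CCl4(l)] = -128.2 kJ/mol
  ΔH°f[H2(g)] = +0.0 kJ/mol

ΔH°rxn = Σ nΔHf°(products) − Σ nΔHf°(reactants).
Products: 5/2·(+0.0) + 2·(-128.2) = -256.4
Reactants: 1·(-166.8) + 5/2·(+0.0) + 1·(-92.3) = -259.1
ΔH°rxn = (-256.4) − (-259.1) = 2.7 kJ/mol

ΔH°rxn = 2.7 kJ/mol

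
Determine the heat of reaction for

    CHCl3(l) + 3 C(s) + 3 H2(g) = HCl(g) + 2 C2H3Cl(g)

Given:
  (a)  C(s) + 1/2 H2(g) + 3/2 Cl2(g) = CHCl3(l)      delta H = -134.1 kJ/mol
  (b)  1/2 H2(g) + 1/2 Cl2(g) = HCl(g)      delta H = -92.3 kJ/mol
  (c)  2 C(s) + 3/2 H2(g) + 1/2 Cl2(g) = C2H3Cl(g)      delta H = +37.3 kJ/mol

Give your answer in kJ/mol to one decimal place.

delta H = 116.4 kJ/mol

(a) reversed: +134.1 kJ/mol
(b) as written: -92.3 kJ/mol
(c) × 2: (2)·(+37.3) = +74.6 kJ/mol
delta H = (-1)·(-134.1) + (1)·(-92.3) + (2)·(+37.3) = 116.4 kJ/mol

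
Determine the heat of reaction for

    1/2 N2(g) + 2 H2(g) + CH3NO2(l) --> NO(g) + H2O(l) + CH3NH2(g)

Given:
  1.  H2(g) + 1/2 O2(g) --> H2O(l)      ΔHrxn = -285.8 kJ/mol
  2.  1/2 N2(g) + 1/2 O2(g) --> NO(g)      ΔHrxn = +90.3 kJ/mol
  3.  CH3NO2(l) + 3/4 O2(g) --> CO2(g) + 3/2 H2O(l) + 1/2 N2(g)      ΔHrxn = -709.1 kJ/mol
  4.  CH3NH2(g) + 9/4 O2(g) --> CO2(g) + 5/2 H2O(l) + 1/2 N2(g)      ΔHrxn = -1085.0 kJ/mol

eq. 1 × 2 (×2 to match 2 H2(g) in the target): (2)·(-285.8) = -571.6 kJ/mol
eq. 2 as written (NO(g) already on the product side): +90.3 kJ/mol
eq. 3 as written (CH3NO2(l) already on the reactant side): -709.1 kJ/mol
eq. 4 reversed (reverse to put CH3NH2(g) on the product side): +1085.0 kJ/mol
Combining the equations, ΔHrxn = (-571.6) + (+90.3) + (-709.1) + (+1085.0) = -105.4 kJ/mol

ΔHrxn = -105.4 kJ/mol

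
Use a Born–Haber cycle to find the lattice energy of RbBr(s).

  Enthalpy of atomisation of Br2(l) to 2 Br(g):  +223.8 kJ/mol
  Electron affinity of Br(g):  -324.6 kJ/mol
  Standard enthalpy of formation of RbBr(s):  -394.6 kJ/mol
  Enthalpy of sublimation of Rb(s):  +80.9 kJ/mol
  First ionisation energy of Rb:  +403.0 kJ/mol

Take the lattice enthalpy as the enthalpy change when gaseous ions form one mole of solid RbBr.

ΔHf° = 1·ΔHsub + 1·(ΣIE) + 1/2·D(Br2) + 1·EA + U
-394.6 = 1·(+80.9) + 1·(+403.0) + 1/2·(+223.8) + 1·(-324.6) + U
U = -394.6 − (+271.2) = -665.8 kJ/mol

U = -665.8 kJ/mol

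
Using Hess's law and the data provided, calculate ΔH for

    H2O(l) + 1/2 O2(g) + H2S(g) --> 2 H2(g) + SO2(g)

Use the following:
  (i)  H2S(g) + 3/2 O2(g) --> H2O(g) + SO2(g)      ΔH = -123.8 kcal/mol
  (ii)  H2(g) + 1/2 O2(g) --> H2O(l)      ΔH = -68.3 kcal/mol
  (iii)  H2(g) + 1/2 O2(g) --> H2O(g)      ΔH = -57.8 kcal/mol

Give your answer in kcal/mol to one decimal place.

(i) as written: -123.8 kcal/mol
(ii) reversed: +68.3 kcal/mol
(iii) reversed: +57.8 kcal/mol
ΔH = (1)·(-123.8) + (-1)·(-68.3) + (-1)·(-57.8) = 2.3 kcal/mol

ΔH = 2.3 kcal/mol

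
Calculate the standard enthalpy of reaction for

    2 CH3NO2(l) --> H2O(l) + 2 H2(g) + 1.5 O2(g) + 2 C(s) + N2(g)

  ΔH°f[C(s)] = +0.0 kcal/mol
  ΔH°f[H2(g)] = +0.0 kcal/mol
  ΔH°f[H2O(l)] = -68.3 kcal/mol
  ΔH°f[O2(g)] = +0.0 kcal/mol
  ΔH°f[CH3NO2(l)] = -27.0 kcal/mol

ΔH°rxn = -14.3 kcal/mol

Products: 1·(-68.3) + 2·(+0.0) + 3/2·(+0.0) + 2·(+0.0) + 1·(+0.0) = -68.3
Reactants: 2·(-27.0) = -54.0
ΔH°rxn = (-68.3) − (-54.0) = -14.3 kcal/mol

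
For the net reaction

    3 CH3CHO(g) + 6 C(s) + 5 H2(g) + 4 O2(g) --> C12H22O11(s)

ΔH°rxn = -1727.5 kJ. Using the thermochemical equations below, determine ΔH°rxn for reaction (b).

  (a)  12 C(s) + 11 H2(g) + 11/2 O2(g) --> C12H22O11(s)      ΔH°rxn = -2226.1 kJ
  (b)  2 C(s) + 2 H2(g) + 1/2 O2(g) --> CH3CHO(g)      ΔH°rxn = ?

ΔH°rxn = -166.2 kJ

(a) as written: -2226.1 kJ
(b) reversed and × 3: contributes −3·x
-1727.5 = (-2226.1) − 3·x
x = (-1727.5 − (-2226.1)) / (-3) = -166.2 kJ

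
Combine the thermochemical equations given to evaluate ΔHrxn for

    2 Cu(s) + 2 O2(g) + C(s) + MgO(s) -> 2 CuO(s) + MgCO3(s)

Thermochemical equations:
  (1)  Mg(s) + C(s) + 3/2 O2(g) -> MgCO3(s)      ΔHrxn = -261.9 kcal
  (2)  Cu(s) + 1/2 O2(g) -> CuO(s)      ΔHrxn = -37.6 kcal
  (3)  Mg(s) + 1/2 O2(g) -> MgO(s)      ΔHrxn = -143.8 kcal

ΔHrxn = -193.3 kcal

(1) as written (MgCO3(s) already on the product side): -261.9 kcal
(2) × 2 (×2 to match 2 CuO(s) in the target): (2)·(-37.6) = -75.2 kcal
(3) reversed (MgO(s) must end up as a reactant): +143.8 kcal
Since enthalpy is a state function, ΔHrxn = (-261.9) + (-75.2) + (+143.8) = -193.3 kcal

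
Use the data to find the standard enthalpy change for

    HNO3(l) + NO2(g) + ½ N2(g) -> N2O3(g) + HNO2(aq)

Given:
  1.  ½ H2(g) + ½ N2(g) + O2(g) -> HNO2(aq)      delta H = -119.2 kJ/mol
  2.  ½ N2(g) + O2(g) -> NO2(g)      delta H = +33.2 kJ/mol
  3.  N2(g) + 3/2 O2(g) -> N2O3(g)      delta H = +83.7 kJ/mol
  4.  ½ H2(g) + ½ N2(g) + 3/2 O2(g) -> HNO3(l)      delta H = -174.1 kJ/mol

eq. 1 as written: -119.2 kJ/mol
eq. 2 reversed: -33.2 kJ/mol
eq. 3 as written: +83.7 kJ/mol
eq. 4 reversed: +174.1 kJ/mol
delta H = (1)·(-119.2) + (-1)·(+33.2) + (1)·(+83.7) + (-1)·(-174.1) = 105.4 kJ/mol

delta H = 105.4 kJ/mol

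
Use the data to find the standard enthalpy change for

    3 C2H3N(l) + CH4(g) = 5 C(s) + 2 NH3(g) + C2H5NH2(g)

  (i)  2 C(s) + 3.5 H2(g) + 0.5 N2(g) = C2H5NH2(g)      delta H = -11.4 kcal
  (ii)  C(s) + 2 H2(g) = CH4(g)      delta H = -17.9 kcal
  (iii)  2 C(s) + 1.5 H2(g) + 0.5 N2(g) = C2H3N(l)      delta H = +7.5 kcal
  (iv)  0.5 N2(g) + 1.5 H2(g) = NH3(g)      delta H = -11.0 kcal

(i) as written: -11.4 kcal
(ii) reversed: +17.9 kcal
(iii) reversed and × 3: (-3)·(+7.5) = -22.5 kcal
(iv) × 2: (2)·(-11.0) = -22.0 kcal
Combining the equations, delta H = (-11.4) + (+17.9) + (-22.5) + (-22.0) = -38.0 kcal

delta H = -38.0 kcal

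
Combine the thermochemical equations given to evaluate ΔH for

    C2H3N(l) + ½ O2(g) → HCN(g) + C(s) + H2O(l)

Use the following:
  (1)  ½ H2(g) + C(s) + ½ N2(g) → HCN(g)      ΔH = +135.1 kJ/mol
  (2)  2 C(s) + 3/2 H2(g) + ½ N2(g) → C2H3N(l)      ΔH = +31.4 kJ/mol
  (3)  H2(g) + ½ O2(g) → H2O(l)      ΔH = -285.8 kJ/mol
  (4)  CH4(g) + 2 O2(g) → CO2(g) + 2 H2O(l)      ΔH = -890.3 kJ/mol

(1) as written: +135.1 kJ/mol
(2) reversed: -31.4 kJ/mol
(3) as written: -285.8 kJ/mol
(4): not needed.
ΔH = (1)·(+135.1) + (-1)·(+31.4) + (1)·(-285.8) = -182.1 kJ/mol

ΔH = -182.1 kJ/mol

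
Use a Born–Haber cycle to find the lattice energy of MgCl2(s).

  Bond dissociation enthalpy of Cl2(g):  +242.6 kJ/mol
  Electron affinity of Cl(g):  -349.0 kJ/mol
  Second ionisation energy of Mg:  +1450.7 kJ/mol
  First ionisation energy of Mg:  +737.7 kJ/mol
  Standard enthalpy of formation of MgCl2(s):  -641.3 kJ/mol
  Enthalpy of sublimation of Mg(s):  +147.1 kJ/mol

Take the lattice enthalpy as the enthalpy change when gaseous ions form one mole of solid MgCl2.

U = -2521.4 kJ/mol

ΔHf° = 1·ΔHsub + 1·(ΣIE) + 1·D(Cl2) + 2·EA + U
-641.3 = 1·(+147.1) + 1·(+2188.4) + 1·(+242.6) + 2·(-349.0) + U
U = -641.3 − (+1880.1) = -2521.4 kJ/mol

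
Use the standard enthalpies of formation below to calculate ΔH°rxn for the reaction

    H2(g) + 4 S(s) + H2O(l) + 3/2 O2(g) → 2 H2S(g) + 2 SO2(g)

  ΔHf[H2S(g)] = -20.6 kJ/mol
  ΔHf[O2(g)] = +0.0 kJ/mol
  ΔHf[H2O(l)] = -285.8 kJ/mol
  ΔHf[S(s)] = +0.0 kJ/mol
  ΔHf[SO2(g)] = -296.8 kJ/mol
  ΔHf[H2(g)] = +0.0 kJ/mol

ΔH°rxn = Σ nΔHf°(products) − Σ nΔHf°(reactants).
Products: 2·(-20.6) + 2·(-296.8) = -634.8
Reactants: 1·(+0.0) + 4·(+0.0) + 1·(-285.8) + 3/2·(+0.0) = -285.8
ΔH°rxn = (-634.8) − (-285.8) = -349.0 kJ/mol

ΔH°rxn = -349.0 kJ/mol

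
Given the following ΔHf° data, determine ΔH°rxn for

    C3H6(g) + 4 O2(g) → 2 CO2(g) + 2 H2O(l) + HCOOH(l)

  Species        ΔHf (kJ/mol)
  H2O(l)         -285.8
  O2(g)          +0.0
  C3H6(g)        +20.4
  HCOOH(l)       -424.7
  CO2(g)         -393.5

Products: 2·(-393.5) + 2·(-285.8) + 1·(-424.7) = -1783.3
Reactants: 1·(+20.4) + 4·(+0.0) = +20.4
ΔH°rxn = (-1783.3) − (+20.4) = -1803.7 kJ/mol

ΔH°rxn = -1803.7 kJ/mol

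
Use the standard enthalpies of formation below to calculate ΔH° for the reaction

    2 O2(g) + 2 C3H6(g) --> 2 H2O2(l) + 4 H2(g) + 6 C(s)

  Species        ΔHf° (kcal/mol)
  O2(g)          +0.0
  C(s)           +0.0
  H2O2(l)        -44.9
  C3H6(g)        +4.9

Products: 2·(-44.9) + 4·(+0.0) + 6·(+0.0) = -89.8
Reactants: 2·(+0.0) + 2·(+4.9) = +9.8
ΔH° = (-89.8) − (+9.8) = -99.6 kcal/mol

ΔH° = -99.6 kcal/mol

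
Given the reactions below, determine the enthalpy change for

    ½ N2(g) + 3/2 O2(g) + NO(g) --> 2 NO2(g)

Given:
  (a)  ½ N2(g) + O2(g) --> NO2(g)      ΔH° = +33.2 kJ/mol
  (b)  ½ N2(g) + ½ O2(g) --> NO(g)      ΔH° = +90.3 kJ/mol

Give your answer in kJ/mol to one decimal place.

ΔH° = -23.9 kJ/mol

(a) × 2 (×2 to match 2 NO2(g) in the target): (2)·(+33.2) = +66.4 kJ/mol
(b) reversed (reverse to put NO(g) on the reactant side): -90.3 kJ/mol
ΔH° = (+66.4) + (-90.3) = -23.9 kJ/mol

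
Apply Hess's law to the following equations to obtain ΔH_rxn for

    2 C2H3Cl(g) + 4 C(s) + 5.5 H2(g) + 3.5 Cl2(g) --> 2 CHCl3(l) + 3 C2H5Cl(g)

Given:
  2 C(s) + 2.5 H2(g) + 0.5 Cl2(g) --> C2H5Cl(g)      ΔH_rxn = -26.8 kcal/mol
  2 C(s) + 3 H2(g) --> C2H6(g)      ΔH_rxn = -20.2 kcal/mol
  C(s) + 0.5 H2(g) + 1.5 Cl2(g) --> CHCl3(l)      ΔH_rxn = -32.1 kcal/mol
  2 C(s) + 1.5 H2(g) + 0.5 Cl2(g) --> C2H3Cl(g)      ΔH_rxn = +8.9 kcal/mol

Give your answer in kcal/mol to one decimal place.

ΔH_rxn = -162.4 kcal/mol

equation 1 × 3 (scale by 3 for the 3 C2H5Cl(g)): (3)·(-26.8) = -80.4 kcal/mol
equation 2: not needed (C2H6(g) appears nowhere else).
equation 3 × 2 (scale by 2 for the 2 CHCl3(l)): (2)·(-32.1) = -64.2 kcal/mol
equation 4 reversed and × 2 (C2H3Cl(g) must end up as a reactant; scale by 2 for the 2 C2H3Cl(g)): (-2)·(+8.9) = -17.8 kcal/mol
ΔH_rxn = (3)·(-26.8) + (2)·(-32.1) + (-2)·(+8.9) = -162.4 kcal/mol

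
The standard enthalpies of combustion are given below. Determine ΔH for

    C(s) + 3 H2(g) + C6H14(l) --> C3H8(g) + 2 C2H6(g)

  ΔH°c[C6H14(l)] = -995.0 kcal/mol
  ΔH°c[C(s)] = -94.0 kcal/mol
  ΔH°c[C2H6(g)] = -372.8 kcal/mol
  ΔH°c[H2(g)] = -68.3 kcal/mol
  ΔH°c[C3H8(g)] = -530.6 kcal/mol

Using ΔH = Σ nΔHc°(reactants) − Σ nΔHc°(products):
= [1·(-94.0) + 3·(-68.3) + 1·(-995.0)] − [1·(-530.6) + 2·(-372.8)]
= -17.7 kcal/mol

ΔH = -17.7 kcal/mol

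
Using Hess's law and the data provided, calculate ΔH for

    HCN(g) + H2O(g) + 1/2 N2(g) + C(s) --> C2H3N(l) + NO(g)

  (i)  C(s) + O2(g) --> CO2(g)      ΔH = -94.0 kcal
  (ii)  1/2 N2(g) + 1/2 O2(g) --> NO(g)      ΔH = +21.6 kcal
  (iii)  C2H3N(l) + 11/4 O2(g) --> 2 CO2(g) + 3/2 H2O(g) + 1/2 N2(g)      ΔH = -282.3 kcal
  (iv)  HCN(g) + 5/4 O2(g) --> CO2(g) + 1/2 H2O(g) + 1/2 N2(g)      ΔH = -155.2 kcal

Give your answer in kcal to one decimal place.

(i) as written (C(s) already on the reactant side): -94.0 kcal
(ii) as written (NO(g) already on the product side): +21.6 kcal
(iii) reversed (C2H3N(l) must end up as a product): +282.3 kcal
(iv) as written (HCN(g) already on the reactant side): -155.2 kcal
Summing the manipulated equations, ΔH = (-94.0) + (+21.6) + (+282.3) + (-155.2) = 54.7 kcal

ΔH = 54.7 kcal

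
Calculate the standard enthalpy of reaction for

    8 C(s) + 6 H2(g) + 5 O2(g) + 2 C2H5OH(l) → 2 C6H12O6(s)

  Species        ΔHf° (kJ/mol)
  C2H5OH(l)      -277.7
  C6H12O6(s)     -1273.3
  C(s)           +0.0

Products: 2·(-1273.3) = -2546.6
Reactants: 8·(+0.0) + 6·(+0.0) + 5·(+0.0) + 2·(-277.7) = -555.4
ΔH° = (-2546.6) − (-555.4) = -1991.2 kJ/mol

ΔH° = -1991.2 kJ/mol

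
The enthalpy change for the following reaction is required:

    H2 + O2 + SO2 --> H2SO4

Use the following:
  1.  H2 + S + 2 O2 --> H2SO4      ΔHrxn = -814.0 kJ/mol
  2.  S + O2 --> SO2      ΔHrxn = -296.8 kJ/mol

eq. 1 as written (H2SO4 already on the product side): -814.0 kJ/mol
eq. 2 reversed (SO2 must end up as a reactant): +296.8 kJ/mol
Combining the equations, ΔHrxn = (1)·(-814.0) + (-1)·(-296.8) = -517.2 kJ/mol

ΔHrxn = -517.2 kJ/mol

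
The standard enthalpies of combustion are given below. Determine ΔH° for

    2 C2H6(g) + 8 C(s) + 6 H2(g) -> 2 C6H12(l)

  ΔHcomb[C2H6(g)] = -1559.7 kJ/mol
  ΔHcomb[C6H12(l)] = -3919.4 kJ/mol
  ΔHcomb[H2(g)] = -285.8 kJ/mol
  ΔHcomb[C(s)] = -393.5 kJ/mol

ΔH° = -143.4 kJ/mol

With combustion enthalpies, reactants minus products:
= [2·(-1559.7) + 8·(-393.5) + 6·(-285.8)] − [2·(-3919.4)]
= -143.4 kJ/mol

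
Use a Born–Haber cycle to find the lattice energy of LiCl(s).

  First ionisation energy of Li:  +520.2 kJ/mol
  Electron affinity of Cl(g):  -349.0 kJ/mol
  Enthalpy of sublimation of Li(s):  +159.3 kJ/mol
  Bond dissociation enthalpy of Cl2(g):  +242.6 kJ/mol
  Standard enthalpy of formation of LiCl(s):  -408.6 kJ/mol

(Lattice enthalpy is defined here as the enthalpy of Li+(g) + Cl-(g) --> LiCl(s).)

U = -860.4 kJ/mol

ΔHf° = 1·ΔHsub + 1·(ΣIE) + 1/2·D(Cl2) + 1·EA + U
-408.6 = 1·(+159.3) + 1·(+520.2) + 1/2·(+242.6) + 1·(-349.0) + U
U = -408.6 − (+451.8) = -860.4 kJ/mol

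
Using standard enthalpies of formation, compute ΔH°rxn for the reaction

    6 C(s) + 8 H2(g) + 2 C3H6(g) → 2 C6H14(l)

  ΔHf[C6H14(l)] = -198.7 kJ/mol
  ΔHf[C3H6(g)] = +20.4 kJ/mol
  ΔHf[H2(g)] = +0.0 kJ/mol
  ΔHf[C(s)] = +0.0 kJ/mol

ΔH°rxn = Σ nΔHf°(products) − Σ nΔHf°(reactants).
Products: 2·(-198.7) = -397.4
Reactants: 6·(+0.0) + 8·(+0.0) + 2·(+20.4) = +40.8
ΔH°rxn = (-397.4) − (+40.8) = -438.2 kJ/mol

ΔH°rxn = -438.2 kJ/mol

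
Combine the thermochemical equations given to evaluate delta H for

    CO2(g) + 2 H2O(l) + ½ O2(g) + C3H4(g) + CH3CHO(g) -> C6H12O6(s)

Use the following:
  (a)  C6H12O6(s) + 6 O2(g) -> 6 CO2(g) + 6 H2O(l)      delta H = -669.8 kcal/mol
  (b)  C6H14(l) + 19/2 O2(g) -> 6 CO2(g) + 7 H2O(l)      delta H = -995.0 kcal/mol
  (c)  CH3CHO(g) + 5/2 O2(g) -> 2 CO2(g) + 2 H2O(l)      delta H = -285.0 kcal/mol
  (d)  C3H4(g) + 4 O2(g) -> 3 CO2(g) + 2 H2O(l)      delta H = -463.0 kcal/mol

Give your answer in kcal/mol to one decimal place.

delta H = -78.2 kcal/mol

(a) reversed (C6H12O6(s) must end up as a product): +669.8 kcal/mol
(b): not needed (C6H14(l) appears nowhere else).
(c) as written (CH3CHO(g) already on the reactant side): -285.0 kcal/mol
(d) as written (C3H4(g) already on the reactant side): -463.0 kcal/mol
Summing the manipulated equations, delta H = (+669.8) + (-285.0) + (-463.0) = -78.2 kcal/mol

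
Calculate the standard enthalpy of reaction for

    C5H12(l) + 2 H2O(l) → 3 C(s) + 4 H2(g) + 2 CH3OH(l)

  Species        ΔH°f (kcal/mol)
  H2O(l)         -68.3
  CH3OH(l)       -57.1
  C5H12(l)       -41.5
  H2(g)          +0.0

ΔH°rxn = 63.9 kcal/mol

ΔH°rxn = Σ nΔHf°(products) − Σ nΔHf°(reactants).
Products: 3·(+0.0) + 4·(+0.0) + 2·(-57.1) = -114.2
Reactants: 1·(-41.5) + 2·(-68.3) = -178.1
ΔH°rxn = (-114.2) − (-178.1) = 63.9 kcal/mol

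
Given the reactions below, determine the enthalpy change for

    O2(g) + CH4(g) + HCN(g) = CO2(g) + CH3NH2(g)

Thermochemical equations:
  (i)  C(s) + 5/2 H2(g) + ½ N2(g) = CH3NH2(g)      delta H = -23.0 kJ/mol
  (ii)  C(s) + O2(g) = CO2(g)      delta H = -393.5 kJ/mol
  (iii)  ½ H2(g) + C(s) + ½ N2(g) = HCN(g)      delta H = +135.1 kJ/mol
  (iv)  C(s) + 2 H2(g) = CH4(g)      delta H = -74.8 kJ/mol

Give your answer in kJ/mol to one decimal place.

(i) as written (CH3NH2(g) already on the product side): -23.0 kJ/mol
(ii) as written (CO2(g) already on the product side): -393.5 kJ/mol
(iii) reversed (reverse to put HCN(g) on the reactant side): -135.1 kJ/mol
(iv) reversed (reverse to put CH4(g) on the reactant side): +74.8 kJ/mol
Since enthalpy is a state function, delta H = (-23.0) + (-393.5) + (-135.1) + (+74.8) = -476.8 kJ/mol

delta H = -476.8 kJ/mol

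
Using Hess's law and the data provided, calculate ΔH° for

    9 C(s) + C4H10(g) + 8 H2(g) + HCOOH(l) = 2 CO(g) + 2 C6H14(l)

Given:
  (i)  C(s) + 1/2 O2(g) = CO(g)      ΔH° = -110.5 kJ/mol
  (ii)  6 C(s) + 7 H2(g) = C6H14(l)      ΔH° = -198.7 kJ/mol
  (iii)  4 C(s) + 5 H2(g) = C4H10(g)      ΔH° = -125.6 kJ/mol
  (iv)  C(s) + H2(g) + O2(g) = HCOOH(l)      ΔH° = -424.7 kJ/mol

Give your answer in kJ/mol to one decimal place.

(i) × 2 (×2 to match 2 CO(g) in the target): (2)·(-110.5) = -221.0 kJ/mol
(ii) × 2 (×2 to match 2 C6H14(l) in the target): (2)·(-198.7) = -397.4 kJ/mol
(iii) reversed (reverse to put C4H10(g) on the reactant side): +125.6 kJ/mol
(iv) reversed (reverse to put HCOOH(l) on the reactant side): +424.7 kJ/mol
ΔH° = (2)·(-110.5) + (2)·(-198.7) + (-1)·(-125.6) + (-1)·(-424.7) = -68.1 kJ/mol

ΔH° = -68.1 kJ/mol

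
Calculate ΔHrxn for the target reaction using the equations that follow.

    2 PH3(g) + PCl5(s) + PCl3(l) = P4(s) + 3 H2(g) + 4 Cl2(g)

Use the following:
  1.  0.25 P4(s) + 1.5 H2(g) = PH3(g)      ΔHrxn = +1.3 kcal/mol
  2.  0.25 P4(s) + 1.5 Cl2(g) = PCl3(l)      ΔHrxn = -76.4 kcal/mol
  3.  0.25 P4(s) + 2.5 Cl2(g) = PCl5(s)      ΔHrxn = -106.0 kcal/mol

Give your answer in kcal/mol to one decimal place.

eq. 1 reversed and × 2 (PH3(g) must end up as a reactant; ×2 to match 2 PH3(g) in the target): (-2)·(+1.3) = -2.6 kcal/mol
eq. 2 reversed (reverse to put PCl3(l) on the reactant side): +76.4 kcal/mol
eq. 3 reversed (reverse to put PCl5(s) on the reactant side): +106.0 kcal/mol
ΔHrxn = (-2.6) + (+76.4) + (+106.0) = 179.8 kcal/mol

ΔHrxn = 179.8 kcal/mol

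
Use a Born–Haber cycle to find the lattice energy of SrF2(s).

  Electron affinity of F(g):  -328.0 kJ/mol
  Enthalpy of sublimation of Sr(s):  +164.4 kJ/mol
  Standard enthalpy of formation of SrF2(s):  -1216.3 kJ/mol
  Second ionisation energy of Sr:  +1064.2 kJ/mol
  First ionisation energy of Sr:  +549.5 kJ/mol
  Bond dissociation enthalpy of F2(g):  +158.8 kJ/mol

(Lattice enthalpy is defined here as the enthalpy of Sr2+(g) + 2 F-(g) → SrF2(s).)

U = -2497.2 kJ/mol

ΔHf° = 1·ΔHsub + 1·(ΣIE) + 1·D(F2) + 2·EA + U
-1216.3 = 1·(+164.4) + 1·(+1613.7) + 1·(+158.8) + 2·(-328.0) + U
U = -1216.3 − (+1280.9) = -2497.2 kJ/mol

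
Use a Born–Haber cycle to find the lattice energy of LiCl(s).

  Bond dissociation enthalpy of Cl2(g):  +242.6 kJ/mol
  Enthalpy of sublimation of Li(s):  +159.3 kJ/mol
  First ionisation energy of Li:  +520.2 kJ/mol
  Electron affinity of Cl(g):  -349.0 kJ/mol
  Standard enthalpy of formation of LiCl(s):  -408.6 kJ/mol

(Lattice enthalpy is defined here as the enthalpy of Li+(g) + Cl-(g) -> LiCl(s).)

ΔHf° = 1·ΔHsub + 1·(ΣIE) + 1/2·D(Cl2) + 1·EA + U
-408.6 = 1·(+159.3) + 1·(+520.2) + 1/2·(+242.6) + 1·(-349.0) + U
U = -408.6 − (+451.8) = -860.4 kJ/mol

U = -860.4 kJ/mol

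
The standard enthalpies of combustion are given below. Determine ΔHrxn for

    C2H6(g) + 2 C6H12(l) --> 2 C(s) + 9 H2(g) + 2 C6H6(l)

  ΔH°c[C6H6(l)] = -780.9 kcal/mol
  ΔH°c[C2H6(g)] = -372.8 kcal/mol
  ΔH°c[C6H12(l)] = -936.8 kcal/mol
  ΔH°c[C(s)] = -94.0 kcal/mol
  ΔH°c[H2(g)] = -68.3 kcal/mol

With combustion enthalpies, reactants minus products:
= [1·(-372.8) + 2·(-936.8)] − [2·(-94.0) + 9·(-68.3) + 2·(-780.9)]
= 118.1 kcal/mol

ΔHrxn = 118.1 kcal/mol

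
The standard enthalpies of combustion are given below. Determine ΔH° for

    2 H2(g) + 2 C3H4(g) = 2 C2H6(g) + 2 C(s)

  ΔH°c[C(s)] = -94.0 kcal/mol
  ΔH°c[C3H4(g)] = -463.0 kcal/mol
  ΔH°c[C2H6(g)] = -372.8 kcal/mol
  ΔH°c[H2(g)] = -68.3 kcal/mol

ΔH° = -129.0 kcal/mol

Using ΔH = Σ nΔHc°(reactants) − Σ nΔHc°(products):
= [2·(-68.3) + 2·(-463.0)] − [2·(-372.8) + 2·(-94.0)]
= -129.0 kcal/mol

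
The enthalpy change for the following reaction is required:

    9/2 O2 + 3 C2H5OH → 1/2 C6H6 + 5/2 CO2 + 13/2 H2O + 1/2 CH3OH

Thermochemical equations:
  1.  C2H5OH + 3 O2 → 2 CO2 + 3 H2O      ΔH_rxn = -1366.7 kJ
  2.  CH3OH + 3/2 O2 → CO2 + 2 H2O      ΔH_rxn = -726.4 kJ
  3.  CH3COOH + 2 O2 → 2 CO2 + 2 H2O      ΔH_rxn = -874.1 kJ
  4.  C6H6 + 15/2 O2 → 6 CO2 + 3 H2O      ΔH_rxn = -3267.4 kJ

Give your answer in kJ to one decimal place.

eq. 1 × 3: (3)·(-1366.7) = -4100.1 kJ
eq. 2 reversed and × 1/2: (-1/2)·(-726.4) = +363.2 kJ
eq. 3: not needed.
eq. 4 reversed and × 1/2: (-1/2)·(-3267.4) = +1633.7 kJ
ΔH_rxn = (-4100.1) + (+363.2) + (+1633.7) = -2103.2 kJ

ΔH_rxn = -2103.2 kJ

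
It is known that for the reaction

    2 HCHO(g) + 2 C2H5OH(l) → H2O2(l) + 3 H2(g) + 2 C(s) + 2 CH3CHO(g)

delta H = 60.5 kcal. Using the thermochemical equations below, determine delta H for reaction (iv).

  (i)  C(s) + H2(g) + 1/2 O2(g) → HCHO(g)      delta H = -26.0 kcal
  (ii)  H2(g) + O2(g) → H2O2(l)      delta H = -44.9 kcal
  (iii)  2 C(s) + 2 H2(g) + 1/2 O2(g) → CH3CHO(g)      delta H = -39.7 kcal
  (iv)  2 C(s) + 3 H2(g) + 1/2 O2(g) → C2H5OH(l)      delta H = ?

delta H = -66.4 kcal

(i) reversed and × 2 (reverse to put HCHO(g) on the reactant side; scale by 2 for the 2 HCHO(g)): (-2)·(-26.0) = +52.0 kcal
(ii) as written (H2O2(l) already on the product side): -44.9 kcal
(iii) × 2 (×2 to match 2 CH3CHO(g) in the target): (2)·(-39.7) = -79.4 kcal
(iv) reversed and × 2 (reverse to put C2H5OH(l) on the reactant side; ×2 to match 2 C2H5OH(l) in the target): contributes −2·x
+60.5 = (+52.0) + (-44.9) + (-79.4) − 2·x
x = (+60.5 − (-72.3)) / (-2) = -66.4 kcal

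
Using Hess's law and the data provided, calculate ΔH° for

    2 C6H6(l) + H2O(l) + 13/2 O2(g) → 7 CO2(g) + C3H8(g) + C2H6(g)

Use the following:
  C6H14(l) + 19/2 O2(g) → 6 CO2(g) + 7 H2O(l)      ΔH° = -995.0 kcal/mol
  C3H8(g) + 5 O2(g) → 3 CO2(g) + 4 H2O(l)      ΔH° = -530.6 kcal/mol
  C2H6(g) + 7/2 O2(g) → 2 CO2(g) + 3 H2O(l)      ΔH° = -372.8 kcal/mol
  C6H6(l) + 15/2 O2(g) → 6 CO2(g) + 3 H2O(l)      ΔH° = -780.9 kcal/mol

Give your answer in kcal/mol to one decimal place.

equation 1: not needed (C6H14(l) appears nowhere else).
equation 2 reversed (C3H8(g) must end up as a product): +530.6 kcal/mol
equation 3 reversed (C2H6(g) must end up as a product): +372.8 kcal/mol
equation 4 × 2 (scale by 2 for the 2 C6H6(l)): (2)·(-780.9) = -1561.8 kcal/mol
ΔH° = (-1)·(-530.6) + (-1)·(-372.8) + (2)·(-780.9) = -658.4 kcal/mol

ΔH° = -658.4 kcal/mol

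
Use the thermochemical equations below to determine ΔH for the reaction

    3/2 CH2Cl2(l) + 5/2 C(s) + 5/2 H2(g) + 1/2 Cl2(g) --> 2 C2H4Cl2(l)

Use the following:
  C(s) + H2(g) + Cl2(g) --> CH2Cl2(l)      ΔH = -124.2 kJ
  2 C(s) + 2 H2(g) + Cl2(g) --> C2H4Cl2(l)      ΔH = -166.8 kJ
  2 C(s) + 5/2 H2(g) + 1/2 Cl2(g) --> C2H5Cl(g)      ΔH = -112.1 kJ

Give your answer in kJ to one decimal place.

ΔH = -147.3 kJ

equation 1 reversed and × 3/2 (reverse to put CH2Cl2(l) on the reactant side; scale by 3/2 for the 3/2 CH2Cl2(l)): (-3/2)·(-124.2) = +186.3 kJ
equation 2 × 2 (×2 to match 2 C2H4Cl2(l) in the target): (2)·(-166.8) = -333.6 kJ
equation 3: not needed (C2H5Cl(g) appears nowhere else).
ΔH = (-3/2)·(-124.2) + (2)·(-166.8) = -147.3 kJ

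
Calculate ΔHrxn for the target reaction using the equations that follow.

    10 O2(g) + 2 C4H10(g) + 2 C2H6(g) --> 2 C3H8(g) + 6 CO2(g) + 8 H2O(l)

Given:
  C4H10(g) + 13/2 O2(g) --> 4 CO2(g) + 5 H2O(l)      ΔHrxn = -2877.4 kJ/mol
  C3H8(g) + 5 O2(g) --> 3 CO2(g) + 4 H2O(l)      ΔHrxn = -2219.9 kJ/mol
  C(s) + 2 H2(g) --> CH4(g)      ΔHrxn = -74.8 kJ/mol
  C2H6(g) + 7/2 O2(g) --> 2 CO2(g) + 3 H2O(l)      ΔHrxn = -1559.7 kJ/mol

equation 1 × 2 (×2 to match 2 C4H10(g) in the target): (2)·(-2877.4) = -5754.8 kJ/mol
equation 2 reversed and × 2 (reverse to put C3H8(g) on the product side; scale by 2 for the 2 C3H8(g)): (-2)·(-2219.9) = +4439.8 kJ/mol
equation 3: not needed (C(s) appears nowhere else).
equation 4 × 2 (×2 to match 2 C2H6(g) in the target): (2)·(-1559.7) = -3119.4 kJ/mol
ΔHrxn = (-5754.8) + (+4439.8) + (-3119.4) = -4434.4 kJ/mol

ΔHrxn = -4434.4 kJ/mol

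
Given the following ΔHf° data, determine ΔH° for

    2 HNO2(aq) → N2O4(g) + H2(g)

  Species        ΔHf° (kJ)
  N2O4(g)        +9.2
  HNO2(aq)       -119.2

ΔH° = 247.6 kJ

ΔH°rxn = Σ nΔHf°(products) − Σ nΔHf°(reactants).
Products: 1·(+9.2) + 1·(+0.0) = +9.2
Reactants: 2·(-119.2) = -238.4
ΔH° = (+9.2) − (-238.4) = 247.6 kJ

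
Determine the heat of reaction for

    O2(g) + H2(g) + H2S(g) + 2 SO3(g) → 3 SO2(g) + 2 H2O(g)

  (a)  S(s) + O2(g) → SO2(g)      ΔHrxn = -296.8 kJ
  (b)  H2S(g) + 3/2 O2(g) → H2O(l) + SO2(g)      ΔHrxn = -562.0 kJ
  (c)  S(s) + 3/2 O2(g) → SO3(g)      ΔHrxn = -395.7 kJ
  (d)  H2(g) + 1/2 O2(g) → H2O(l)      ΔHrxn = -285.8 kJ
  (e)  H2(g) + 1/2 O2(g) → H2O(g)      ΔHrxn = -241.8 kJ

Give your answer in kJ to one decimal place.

(a) × 2: (2)·(-296.8) = -593.6 kJ
(b) as written (H2S(g) already on the reactant side): -562.0 kJ
(c) reversed and × 2 (SO3(g) must end up as a reactant; ×2 to match 2 SO3(g) in the target): (-2)·(-395.7) = +791.4 kJ
(d) reversed: +285.8 kJ
(e) × 2 (scale by 2 for the 2 H2O(g)): (2)·(-241.8) = -483.6 kJ
Since enthalpy is a state function, ΔHrxn = (2)·(-296.8) + (1)·(-562.0) + (-2)·(-395.7) + (-1)·(-285.8) + (2)·(-241.8) = -562.0 kJ

ΔHrxn = -562.0 kJ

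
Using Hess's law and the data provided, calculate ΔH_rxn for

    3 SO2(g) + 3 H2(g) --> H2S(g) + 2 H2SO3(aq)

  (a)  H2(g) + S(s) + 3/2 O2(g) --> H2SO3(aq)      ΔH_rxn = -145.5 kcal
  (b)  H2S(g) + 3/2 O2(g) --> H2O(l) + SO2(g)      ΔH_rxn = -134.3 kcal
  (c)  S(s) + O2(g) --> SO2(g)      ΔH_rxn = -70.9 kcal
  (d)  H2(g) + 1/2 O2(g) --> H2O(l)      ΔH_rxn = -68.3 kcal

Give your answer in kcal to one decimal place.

(a) × 2 (×2 to match 2 H2SO3(aq) in the target): (2)·(-145.5) = -291.0 kcal
(b) reversed (H2S(g) must end up as a product): +134.3 kcal
(c) reversed and × 2: (-2)·(-70.9) = +141.8 kcal
(d) as written: -68.3 kcal
ΔH_rxn = (-291.0) + (+134.3) + (+141.8) + (-68.3) = -83.2 kcal

ΔH_rxn = -83.2 kcal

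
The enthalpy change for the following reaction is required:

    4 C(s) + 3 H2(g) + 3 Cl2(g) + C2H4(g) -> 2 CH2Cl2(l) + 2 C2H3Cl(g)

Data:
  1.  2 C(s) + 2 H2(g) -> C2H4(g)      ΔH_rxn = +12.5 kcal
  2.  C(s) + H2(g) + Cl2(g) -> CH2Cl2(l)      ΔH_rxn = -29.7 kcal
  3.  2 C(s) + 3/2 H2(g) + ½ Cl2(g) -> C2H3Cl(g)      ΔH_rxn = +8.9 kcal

ΔH_rxn = -54.1 kcal

eq. 1 reversed: -12.5 kcal
eq. 2 × 2: (2)·(-29.7) = -59.4 kcal
eq. 3 × 2: (2)·(+8.9) = +17.8 kcal
ΔH_rxn = (-12.5) + (-59.4) + (+17.8) = -54.1 kcal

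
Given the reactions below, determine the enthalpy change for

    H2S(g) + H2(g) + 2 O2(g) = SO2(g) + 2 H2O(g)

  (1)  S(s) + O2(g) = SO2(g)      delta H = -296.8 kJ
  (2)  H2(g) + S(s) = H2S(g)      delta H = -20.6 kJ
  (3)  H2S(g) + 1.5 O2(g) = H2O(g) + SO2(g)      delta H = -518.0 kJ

delta H = -759.8 kJ

(1) reversed: +296.8 kJ
(2) as written: -20.6 kJ
(3) × 2: (2)·(-518.0) = -1036.0 kJ
Combining the equations, delta H = (-1)·(-296.8) + (1)·(-20.6) + (2)·(-518.0) = -759.8 kJ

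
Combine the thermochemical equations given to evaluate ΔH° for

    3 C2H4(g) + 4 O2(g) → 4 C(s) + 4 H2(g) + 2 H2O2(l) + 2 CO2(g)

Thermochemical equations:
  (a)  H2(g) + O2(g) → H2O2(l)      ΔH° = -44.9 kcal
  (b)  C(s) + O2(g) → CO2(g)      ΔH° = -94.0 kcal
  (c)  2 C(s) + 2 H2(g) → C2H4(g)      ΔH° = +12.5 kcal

ΔH° = -315.3 kcal

(a) × 2 (×2 to match 2 H2O2(l) in the target): (2)·(-44.9) = -89.8 kcal
(b) × 2 (scale by 2 for the 2 CO2(g)): (2)·(-94.0) = -188.0 kcal
(c) reversed and × 3 (C2H4(g) must end up as a reactant; scale by 3 for the 3 C2H4(g)): (-3)·(+12.5) = -37.5 kcal
ΔH° = (-89.8) + (-188.0) + (-37.5) = -315.3 kcal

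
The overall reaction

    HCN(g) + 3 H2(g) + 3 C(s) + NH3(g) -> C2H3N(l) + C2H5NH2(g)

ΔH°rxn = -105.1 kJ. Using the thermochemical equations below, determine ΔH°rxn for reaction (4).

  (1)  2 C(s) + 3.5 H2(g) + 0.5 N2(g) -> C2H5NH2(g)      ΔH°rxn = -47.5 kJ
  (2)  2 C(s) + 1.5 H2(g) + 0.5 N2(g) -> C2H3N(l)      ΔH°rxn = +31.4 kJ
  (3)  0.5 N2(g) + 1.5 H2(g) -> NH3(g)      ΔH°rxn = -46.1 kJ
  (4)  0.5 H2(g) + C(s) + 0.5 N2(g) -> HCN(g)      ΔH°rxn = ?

ΔH°rxn = 135.1 kJ

(1) as written: -47.5 kJ
(2) as written: +31.4 kJ
(3) reversed: +46.1 kJ
(4) reversed: contributes −x
-105.1 = (-47.5) + (+31.4) + (+46.1) − x
x = (-105.1 − (+30.0)) / (-1) = 135.1 kJ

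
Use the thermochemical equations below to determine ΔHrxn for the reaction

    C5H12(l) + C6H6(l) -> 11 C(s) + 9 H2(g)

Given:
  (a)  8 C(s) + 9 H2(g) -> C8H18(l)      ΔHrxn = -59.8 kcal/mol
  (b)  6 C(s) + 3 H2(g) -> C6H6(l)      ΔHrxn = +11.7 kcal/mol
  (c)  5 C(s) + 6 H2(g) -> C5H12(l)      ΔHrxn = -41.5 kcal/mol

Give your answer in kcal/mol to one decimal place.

(a): not needed.
(b) reversed: -11.7 kcal/mol
(c) reversed: +41.5 kcal/mol
ΔHrxn = (-1)·(+11.7) + (-1)·(-41.5) = 29.8 kcal/mol

ΔHrxn = 29.8 kcal/mol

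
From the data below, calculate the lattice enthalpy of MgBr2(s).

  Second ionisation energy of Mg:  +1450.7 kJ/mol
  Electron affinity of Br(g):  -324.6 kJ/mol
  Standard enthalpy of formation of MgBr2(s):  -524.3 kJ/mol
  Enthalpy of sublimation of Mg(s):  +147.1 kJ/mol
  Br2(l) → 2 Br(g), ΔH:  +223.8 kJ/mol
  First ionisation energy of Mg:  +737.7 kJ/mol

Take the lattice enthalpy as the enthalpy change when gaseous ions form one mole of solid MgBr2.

ΔHf° = 1·ΔHsub + 1·(ΣIE) + 1·D(Br2) + 2·EA + U
-524.3 = 1·(+147.1) + 1·(+2188.4) + 1·(+223.8) + 2·(-324.6) + U
U = -524.3 − (+1910.1) = -2434.4 kJ/mol

U = -2434.4 kJ/mol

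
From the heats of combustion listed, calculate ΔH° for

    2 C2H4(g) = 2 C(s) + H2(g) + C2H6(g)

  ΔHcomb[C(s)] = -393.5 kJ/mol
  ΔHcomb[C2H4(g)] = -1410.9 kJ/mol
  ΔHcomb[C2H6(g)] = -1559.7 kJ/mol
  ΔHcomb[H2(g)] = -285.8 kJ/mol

ΔH° = -189.3 kJ/mol

With combustion enthalpies, reactants minus products:
= [2·(-1410.9)] − [2·(-393.5) + 1·(-285.8) + 1·(-1559.7)]
= -189.3 kJ/mol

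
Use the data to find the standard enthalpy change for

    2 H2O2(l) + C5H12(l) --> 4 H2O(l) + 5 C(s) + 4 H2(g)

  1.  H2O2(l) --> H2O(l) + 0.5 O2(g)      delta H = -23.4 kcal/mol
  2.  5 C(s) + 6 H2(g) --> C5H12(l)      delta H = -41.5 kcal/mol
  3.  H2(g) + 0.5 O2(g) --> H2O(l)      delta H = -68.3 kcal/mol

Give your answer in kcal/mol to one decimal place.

eq. 1 × 2: (2)·(-23.4) = -46.8 kcal/mol
eq. 2 reversed: +41.5 kcal/mol
eq. 3 × 2: (2)·(-68.3) = -136.6 kcal/mol
delta H = (2)·(-23.4) + (-1)·(-41.5) + (2)·(-68.3) = -141.9 kcal/mol

delta H = -141.9 kcal/mol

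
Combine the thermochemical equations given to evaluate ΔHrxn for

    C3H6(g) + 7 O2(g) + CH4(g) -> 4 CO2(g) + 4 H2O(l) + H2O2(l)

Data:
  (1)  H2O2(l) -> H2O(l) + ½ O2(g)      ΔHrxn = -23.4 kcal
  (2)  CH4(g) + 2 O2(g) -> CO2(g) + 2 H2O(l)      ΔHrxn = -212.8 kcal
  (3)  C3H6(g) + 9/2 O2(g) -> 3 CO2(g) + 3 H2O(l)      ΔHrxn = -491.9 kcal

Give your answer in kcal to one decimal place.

(1) reversed (H2O2(l) must end up as a product): +23.4 kcal
(2) as written (CH4(g) already on the reactant side): -212.8 kcal
(3) as written (C3H6(g) already on the reactant side): -491.9 kcal
ΔHrxn = (-1)·(-23.4) + (1)·(-212.8) + (1)·(-491.9) = -681.3 kcal

ΔHrxn = -681.3 kcal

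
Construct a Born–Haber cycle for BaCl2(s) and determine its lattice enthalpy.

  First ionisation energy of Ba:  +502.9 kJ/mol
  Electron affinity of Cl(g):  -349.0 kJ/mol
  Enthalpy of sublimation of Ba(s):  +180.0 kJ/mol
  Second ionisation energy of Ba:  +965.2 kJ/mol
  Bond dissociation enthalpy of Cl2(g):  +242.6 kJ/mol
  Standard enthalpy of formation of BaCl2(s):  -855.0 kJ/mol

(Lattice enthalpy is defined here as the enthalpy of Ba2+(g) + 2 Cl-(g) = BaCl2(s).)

U = -2047.7 kJ/mol

ΔHf° = 1·ΔHsub + 1·(ΣIE) + 1·D(Cl2) + 2·EA + U
-855.0 = 1·(+180.0) + 1·(+1468.1) + 1·(+242.6) + 2·(-349.0) + U
U = -855.0 − (+1192.7) = -2047.7 kJ/mol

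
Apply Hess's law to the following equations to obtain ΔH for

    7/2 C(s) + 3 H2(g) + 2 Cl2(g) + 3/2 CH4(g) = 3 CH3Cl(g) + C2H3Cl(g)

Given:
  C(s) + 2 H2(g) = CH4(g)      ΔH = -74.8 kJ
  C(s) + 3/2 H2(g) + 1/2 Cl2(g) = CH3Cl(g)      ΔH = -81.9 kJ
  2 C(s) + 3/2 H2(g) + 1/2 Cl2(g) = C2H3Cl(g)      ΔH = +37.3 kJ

ΔH = -96.2 kJ

equation 1 reversed and × 3/2 (reverse to put CH4(g) on the reactant side; ×3/2 to match 3/2 CH4(g) in the target): (-3/2)·(-74.8) = +112.2 kJ
equation 2 × 3 (×3 to match 3 CH3Cl(g) in the target): (3)·(-81.9) = -245.7 kJ
equation 3 as written (C2H3Cl(g) already on the product side): +37.3 kJ
Summing the manipulated equations, ΔH = (-3/2)·(-74.8) + (3)·(-81.9) + (1)·(+37.3) = -96.2 kJ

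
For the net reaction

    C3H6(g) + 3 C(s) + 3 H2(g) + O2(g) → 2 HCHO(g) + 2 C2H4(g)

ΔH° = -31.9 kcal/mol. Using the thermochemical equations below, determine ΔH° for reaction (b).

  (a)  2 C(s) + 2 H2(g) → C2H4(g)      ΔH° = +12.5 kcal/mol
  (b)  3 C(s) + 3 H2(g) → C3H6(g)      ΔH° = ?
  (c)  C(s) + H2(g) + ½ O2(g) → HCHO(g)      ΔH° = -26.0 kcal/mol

(a) × 2 (×2 to match 2 C2H4(g) in the target): (2)·(+12.5) = +25.0 kcal/mol
(b) reversed (C3H6(g) must end up as a reactant): contributes −x
(c) × 2 (×2 to match 2 HCHO(g) in the target): (2)·(-26.0) = -52.0 kcal/mol
-31.9 = (+25.0) + (-52.0) − x
x = (-31.9 − (-27.0)) / (-1) = 4.9 kcal/mol

ΔH° = 4.9 kcal/mol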